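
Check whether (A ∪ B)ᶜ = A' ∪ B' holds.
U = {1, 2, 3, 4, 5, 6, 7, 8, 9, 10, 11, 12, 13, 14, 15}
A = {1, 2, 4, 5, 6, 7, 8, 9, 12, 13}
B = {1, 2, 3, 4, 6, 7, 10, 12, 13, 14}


LHS: A ∪ B = {1, 2, 3, 4, 5, 6, 7, 8, 9, 10, 12, 13, 14}
(A ∪ B)' = U \ (A ∪ B) = {11, 15}
A' = {3, 10, 11, 14, 15}, B' = {5, 8, 9, 11, 15}
Claimed RHS: A' ∪ B' = {3, 5, 8, 9, 10, 11, 14, 15}
Identity is INVALID: LHS = {11, 15} but the RHS claimed here equals {3, 5, 8, 9, 10, 11, 14, 15}. The correct form is (A ∪ B)' = A' ∩ B'.

Identity is invalid: (A ∪ B)' = {11, 15} but A' ∪ B' = {3, 5, 8, 9, 10, 11, 14, 15}. The correct De Morgan law is (A ∪ B)' = A' ∩ B'.


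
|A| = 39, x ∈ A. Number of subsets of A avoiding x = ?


Subsets of A avoiding x are subsets of A \ {x}, which has 38 elements.
Count = 2^(n-1) = 2^38
= 274877906944

Number of subsets avoiding x = 274877906944


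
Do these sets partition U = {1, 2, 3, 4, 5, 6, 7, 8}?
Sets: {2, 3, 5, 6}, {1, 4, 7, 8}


A partition requires: (1) non-empty parts, (2) pairwise disjoint, (3) union = U
Parts: {2, 3, 5, 6}, {1, 4, 7, 8}
Union of parts: {1, 2, 3, 4, 5, 6, 7, 8}
U = {1, 2, 3, 4, 5, 6, 7, 8}
All non-empty? True
Pairwise disjoint? True
Covers U? True

Yes, valid partition


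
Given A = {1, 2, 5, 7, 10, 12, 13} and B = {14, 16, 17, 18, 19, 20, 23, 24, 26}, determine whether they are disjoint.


Disjoint means A ∩ B = ∅.
A ∩ B = ∅
A ∩ B = ∅, so A and B are disjoint.

Yes, A and B are disjoint


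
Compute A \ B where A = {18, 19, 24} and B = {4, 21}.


A \ B = elements in A but not in B
A = {18, 19, 24}
B = {4, 21}
Remove from A any elements in B
A \ B = {18, 19, 24}

A \ B = {18, 19, 24}


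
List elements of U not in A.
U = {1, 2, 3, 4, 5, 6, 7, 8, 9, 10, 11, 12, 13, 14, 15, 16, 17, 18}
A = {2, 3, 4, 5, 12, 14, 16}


Aᶜ = U \ A = elements in U but not in A
U = {1, 2, 3, 4, 5, 6, 7, 8, 9, 10, 11, 12, 13, 14, 15, 16, 17, 18}
A = {2, 3, 4, 5, 12, 14, 16}
Aᶜ = {1, 6, 7, 8, 9, 10, 11, 13, 15, 17, 18}

Aᶜ = {1, 6, 7, 8, 9, 10, 11, 13, 15, 17, 18}


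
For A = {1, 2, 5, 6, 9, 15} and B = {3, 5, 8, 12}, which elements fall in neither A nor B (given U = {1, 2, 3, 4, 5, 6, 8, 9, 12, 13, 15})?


A = {1, 2, 5, 6, 9, 15}
B = {3, 5, 8, 12}
Region: in neither A nor B (given U = {1, 2, 3, 4, 5, 6, 8, 9, 12, 13, 15})
Elements: {4, 13}

Elements in neither A nor B (given U = {1, 2, 3, 4, 5, 6, 8, 9, 12, 13, 15}): {4, 13}


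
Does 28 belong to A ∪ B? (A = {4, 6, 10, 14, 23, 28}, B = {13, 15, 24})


A = {4, 6, 10, 14, 23, 28}, B = {13, 15, 24}
A ∪ B = all elements in A or B
A ∪ B = {4, 6, 10, 13, 14, 15, 23, 24, 28}
Checking if 28 ∈ A ∪ B
28 is in A ∪ B → True

28 ∈ A ∪ B


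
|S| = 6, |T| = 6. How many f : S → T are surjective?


n = |S| = 6, k = |T| = 6. Surjections via inclusion-exclusion:
S(n,k) = Σ(-1)^i × C(k,i) × (k-i)^n, i=0 to k
i=0: (-1)^0×C(6,0)×6^6 = 46656
i=1: (-1)^1×C(6,1)×5^6 = -93750
i=2: (-1)^2×C(6,2)×4^6 = 61440
i=3: (-1)^3×C(6,3)×3^6 = -14580
i=4: (-1)^4×C(6,4)×2^6 = 960
i=5: (-1)^5×C(6,5)×1^6 = -6
i=6: (-1)^6×C(6,6)×0^6 = 0
Total = 720

Number of surjections = 720


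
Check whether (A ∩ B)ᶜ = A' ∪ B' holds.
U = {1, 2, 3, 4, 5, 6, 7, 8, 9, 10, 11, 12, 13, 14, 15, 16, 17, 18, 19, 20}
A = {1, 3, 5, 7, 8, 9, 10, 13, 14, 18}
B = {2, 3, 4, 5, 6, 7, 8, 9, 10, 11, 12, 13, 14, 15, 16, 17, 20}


LHS: A ∩ B = {3, 5, 7, 8, 9, 10, 13, 14}
(A ∩ B)' = U \ (A ∩ B) = {1, 2, 4, 6, 11, 12, 15, 16, 17, 18, 19, 20}
A' = {2, 4, 6, 11, 12, 15, 16, 17, 19, 20}, B' = {1, 18, 19}
Claimed RHS: A' ∪ B' = {1, 2, 4, 6, 11, 12, 15, 16, 17, 18, 19, 20}
Identity is VALID: LHS = RHS = {1, 2, 4, 6, 11, 12, 15, 16, 17, 18, 19, 20} ✓

Identity is valid. (A ∩ B)' = A' ∪ B' = {1, 2, 4, 6, 11, 12, 15, 16, 17, 18, 19, 20}


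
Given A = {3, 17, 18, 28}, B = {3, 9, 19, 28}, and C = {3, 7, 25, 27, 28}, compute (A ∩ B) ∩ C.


A ∩ B = {3, 28}
(A ∩ B) ∩ C = {3, 28}

A ∩ B ∩ C = {3, 28}


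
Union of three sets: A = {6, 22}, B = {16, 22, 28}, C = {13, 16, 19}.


A ∪ B = {6, 16, 22, 28}
(A ∪ B) ∪ C = {6, 13, 16, 19, 22, 28}

A ∪ B ∪ C = {6, 13, 16, 19, 22, 28}


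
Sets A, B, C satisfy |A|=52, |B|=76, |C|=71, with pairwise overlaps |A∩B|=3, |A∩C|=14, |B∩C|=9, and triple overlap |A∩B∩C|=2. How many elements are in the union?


|A∪B∪C| = |A|+|B|+|C| - |A∩B|-|A∩C|-|B∩C| + |A∩B∩C|
= 52+76+71 - 3-14-9 + 2
= 199 - 26 + 2
= 175

|A ∪ B ∪ C| = 175


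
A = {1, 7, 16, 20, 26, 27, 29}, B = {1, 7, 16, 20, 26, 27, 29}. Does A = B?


Two sets are equal iff they have exactly the same elements.
A = {1, 7, 16, 20, 26, 27, 29}
B = {1, 7, 16, 20, 26, 27, 29}
Same elements → A = B

Yes, A = B


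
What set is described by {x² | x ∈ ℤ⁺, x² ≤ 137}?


Checking each candidate:
Condition: positive perfect squares ≤ 137
Result = {1, 4, 9, 16, 25, 36, 49, 64, 81, 100, 121}

{1, 4, 9, 16, 25, 36, 49, 64, 81, 100, 121}


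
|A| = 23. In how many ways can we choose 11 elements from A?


C(n,k) = n! / (k!(n-k)!)
C(23,11) = 23! / (11!12!)
= 1352078

C(23,11) = 1352078


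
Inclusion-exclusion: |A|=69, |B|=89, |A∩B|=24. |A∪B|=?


|A ∪ B| = |A| + |B| - |A ∩ B|
= 69 + 89 - 24
= 134

|A ∪ B| = 134


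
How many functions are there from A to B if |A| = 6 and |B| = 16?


Each of |A| = 6 inputs maps to any of |B| = 16 outputs.
# functions = |B|^|A| = 16^6
= 16777216

Number of functions = 16777216


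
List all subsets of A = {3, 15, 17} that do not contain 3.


A subset of A that omits 3 is a subset of A \ {3}, so there are 2^(n-1) = 2^2 = 4 of them.
Subsets excluding 3: ∅, {15}, {17}, {15, 17}

Subsets excluding 3 (4 total): ∅, {15}, {17}, {15, 17}


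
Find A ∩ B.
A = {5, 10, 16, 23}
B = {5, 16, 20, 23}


A ∩ B = elements in both A and B
A = {5, 10, 16, 23}
B = {5, 16, 20, 23}
A ∩ B = {5, 16, 23}

A ∩ B = {5, 16, 23}


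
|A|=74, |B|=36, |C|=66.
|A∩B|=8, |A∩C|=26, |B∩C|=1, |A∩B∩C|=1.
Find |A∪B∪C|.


|A∪B∪C| = |A|+|B|+|C| - |A∩B|-|A∩C|-|B∩C| + |A∩B∩C|
= 74+36+66 - 8-26-1 + 1
= 176 - 35 + 1
= 142

|A ∪ B ∪ C| = 142


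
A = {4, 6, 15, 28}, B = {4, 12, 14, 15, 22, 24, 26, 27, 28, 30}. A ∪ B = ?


A ∪ B = all elements in A or B (or both)
A = {4, 6, 15, 28}
B = {4, 12, 14, 15, 22, 24, 26, 27, 28, 30}
A ∪ B = {4, 6, 12, 14, 15, 22, 24, 26, 27, 28, 30}

A ∪ B = {4, 6, 12, 14, 15, 22, 24, 26, 27, 28, 30}


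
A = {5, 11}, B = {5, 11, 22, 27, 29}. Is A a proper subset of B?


A ⊂ B requires: A ⊆ B AND A ≠ B.
A ⊆ B? Yes
A = B? No
A ⊂ B: Yes (A is a proper subset of B)

Yes, A ⊂ B


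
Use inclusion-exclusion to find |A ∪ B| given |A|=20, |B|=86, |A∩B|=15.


|A ∪ B| = |A| + |B| - |A ∩ B|
= 20 + 86 - 15
= 91

|A ∪ B| = 91


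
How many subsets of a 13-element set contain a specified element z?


Subsets of A containing z correspond to subsets of A \ {z}, which has 12 elements.
Count = 2^(n-1) = 2^12
= 4096

Number of subsets containing z = 4096


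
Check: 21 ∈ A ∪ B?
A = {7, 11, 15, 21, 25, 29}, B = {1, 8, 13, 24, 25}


A = {7, 11, 15, 21, 25, 29}, B = {1, 8, 13, 24, 25}
A ∪ B = all elements in A or B
A ∪ B = {1, 7, 8, 11, 13, 15, 21, 24, 25, 29}
Checking if 21 ∈ A ∪ B
21 is in A ∪ B → True

21 ∈ A ∪ B


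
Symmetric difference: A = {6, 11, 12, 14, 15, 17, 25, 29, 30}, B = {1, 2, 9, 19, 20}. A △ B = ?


A △ B = (A \ B) ∪ (B \ A) = elements in exactly one of A or B
A \ B = {6, 11, 12, 14, 15, 17, 25, 29, 30}
B \ A = {1, 2, 9, 19, 20}
A △ B = {1, 2, 6, 9, 11, 12, 14, 15, 17, 19, 20, 25, 29, 30}

A △ B = {1, 2, 6, 9, 11, 12, 14, 15, 17, 19, 20, 25, 29, 30}


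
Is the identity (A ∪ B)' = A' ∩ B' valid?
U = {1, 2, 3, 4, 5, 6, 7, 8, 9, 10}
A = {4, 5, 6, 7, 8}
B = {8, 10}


LHS: A ∪ B = {4, 5, 6, 7, 8, 10}
(A ∪ B)' = U \ (A ∪ B) = {1, 2, 3, 9}
A' = {1, 2, 3, 9, 10}, B' = {1, 2, 3, 4, 5, 6, 7, 9}
Claimed RHS: A' ∩ B' = {1, 2, 3, 9}
Identity is VALID: LHS = RHS = {1, 2, 3, 9} ✓

Identity is valid. (A ∪ B)' = A' ∩ B' = {1, 2, 3, 9}


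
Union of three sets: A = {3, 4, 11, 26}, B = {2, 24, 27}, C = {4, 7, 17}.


A ∪ B = {2, 3, 4, 11, 24, 26, 27}
(A ∪ B) ∪ C = {2, 3, 4, 7, 11, 17, 24, 26, 27}

A ∪ B ∪ C = {2, 3, 4, 7, 11, 17, 24, 26, 27}


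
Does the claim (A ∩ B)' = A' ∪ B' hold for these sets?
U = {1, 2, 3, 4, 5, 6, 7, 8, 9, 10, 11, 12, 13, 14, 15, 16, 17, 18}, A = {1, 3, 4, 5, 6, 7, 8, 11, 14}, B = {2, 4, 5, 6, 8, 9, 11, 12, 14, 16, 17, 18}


LHS: A ∩ B = {4, 5, 6, 8, 11, 14}
(A ∩ B)' = U \ (A ∩ B) = {1, 2, 3, 7, 9, 10, 12, 13, 15, 16, 17, 18}
A' = {2, 9, 10, 12, 13, 15, 16, 17, 18}, B' = {1, 3, 7, 10, 13, 15}
Claimed RHS: A' ∪ B' = {1, 2, 3, 7, 9, 10, 12, 13, 15, 16, 17, 18}
Identity is VALID: LHS = RHS = {1, 2, 3, 7, 9, 10, 12, 13, 15, 16, 17, 18} ✓

Identity is valid. (A ∩ B)' = A' ∪ B' = {1, 2, 3, 7, 9, 10, 12, 13, 15, 16, 17, 18}


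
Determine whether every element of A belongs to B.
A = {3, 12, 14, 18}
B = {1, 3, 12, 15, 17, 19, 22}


A ⊆ B means every element of A is in B.
Elements in A not in B: {14, 18}
So A ⊄ B.

No, A ⊄ B


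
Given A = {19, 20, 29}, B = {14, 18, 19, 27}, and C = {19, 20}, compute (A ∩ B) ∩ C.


A ∩ B = {19}
(A ∩ B) ∩ C = {19}

A ∩ B ∩ C = {19}


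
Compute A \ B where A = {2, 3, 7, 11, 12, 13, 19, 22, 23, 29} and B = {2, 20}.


A \ B = elements in A but not in B
A = {2, 3, 7, 11, 12, 13, 19, 22, 23, 29}
B = {2, 20}
Remove from A any elements in B
A \ B = {3, 7, 11, 12, 13, 19, 22, 23, 29}

A \ B = {3, 7, 11, 12, 13, 19, 22, 23, 29}


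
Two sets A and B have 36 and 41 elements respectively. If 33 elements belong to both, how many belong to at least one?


|A ∪ B| = |A| + |B| - |A ∩ B|
= 36 + 41 - 33
= 44

|A ∪ B| = 44


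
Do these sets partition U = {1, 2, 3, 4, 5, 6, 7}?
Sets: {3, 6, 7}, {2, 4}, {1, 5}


A partition requires: (1) non-empty parts, (2) pairwise disjoint, (3) union = U
Parts: {3, 6, 7}, {2, 4}, {1, 5}
Union of parts: {1, 2, 3, 4, 5, 6, 7}
U = {1, 2, 3, 4, 5, 6, 7}
All non-empty? True
Pairwise disjoint? True
Covers U? True

Yes, valid partition


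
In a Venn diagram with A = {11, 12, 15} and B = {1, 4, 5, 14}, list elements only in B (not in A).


A = {11, 12, 15}
B = {1, 4, 5, 14}
Region: only in B (not in A)
Elements: {1, 4, 5, 14}

Elements only in B (not in A): {1, 4, 5, 14}


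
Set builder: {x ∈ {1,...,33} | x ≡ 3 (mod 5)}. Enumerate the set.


Checking each candidate:
Condition: x in {1,...,33} with x ≡ 3 (mod 5)
Result = {3, 8, 13, 18, 23, 28, 33}

{3, 8, 13, 18, 23, 28, 33}


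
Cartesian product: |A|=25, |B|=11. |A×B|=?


|A × B| = |A| × |B|
= 25 × 11
= 275

|A × B| = 275


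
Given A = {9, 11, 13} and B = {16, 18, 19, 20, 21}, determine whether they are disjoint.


Disjoint means A ∩ B = ∅.
A ∩ B = ∅
A ∩ B = ∅, so A and B are disjoint.

Yes, A and B are disjoint


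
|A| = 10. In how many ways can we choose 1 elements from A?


C(n,k) = n! / (k!(n-k)!)
C(10,1) = 10! / (1!9!)
= 10

C(10,1) = 10


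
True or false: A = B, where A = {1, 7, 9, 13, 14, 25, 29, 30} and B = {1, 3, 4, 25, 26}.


Two sets are equal iff they have exactly the same elements.
A = {1, 7, 9, 13, 14, 25, 29, 30}
B = {1, 3, 4, 25, 26}
Differences: {3, 4, 7, 9, 13, 14, 26, 29, 30}
A ≠ B

No, A ≠ B


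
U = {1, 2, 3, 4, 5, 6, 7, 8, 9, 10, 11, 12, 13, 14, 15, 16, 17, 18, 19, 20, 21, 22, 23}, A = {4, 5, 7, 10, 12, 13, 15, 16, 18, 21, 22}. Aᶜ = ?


Aᶜ = U \ A = elements in U but not in A
U = {1, 2, 3, 4, 5, 6, 7, 8, 9, 10, 11, 12, 13, 14, 15, 16, 17, 18, 19, 20, 21, 22, 23}
A = {4, 5, 7, 10, 12, 13, 15, 16, 18, 21, 22}
Aᶜ = {1, 2, 3, 6, 8, 9, 11, 14, 17, 19, 20, 23}

Aᶜ = {1, 2, 3, 6, 8, 9, 11, 14, 17, 19, 20, 23}


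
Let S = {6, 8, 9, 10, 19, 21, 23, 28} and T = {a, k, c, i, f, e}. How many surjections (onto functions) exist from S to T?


n = |S| = 8, k = |T| = 6. Surjections via inclusion-exclusion:
S(n,k) = Σ(-1)^i × C(k,i) × (k-i)^n, i=0 to k
i=0: (-1)^0×C(6,0)×6^8 = 1679616
i=1: (-1)^1×C(6,1)×5^8 = -2343750
i=2: (-1)^2×C(6,2)×4^8 = 983040
i=3: (-1)^3×C(6,3)×3^8 = -131220
i=4: (-1)^4×C(6,4)×2^8 = 3840
i=5: (-1)^5×C(6,5)×1^8 = -6
i=6: (-1)^6×C(6,6)×0^8 = 0
Total = 191520

Number of surjections = 191520


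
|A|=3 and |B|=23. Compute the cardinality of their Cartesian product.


|A × B| = |A| × |B|
= 3 × 23
= 69

|A × B| = 69


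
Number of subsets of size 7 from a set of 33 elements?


C(n,k) = n! / (k!(n-k)!)
C(33,7) = 33! / (7!26!)
= 4272048

C(33,7) = 4272048


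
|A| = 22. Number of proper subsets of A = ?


Total subsets = 2^n = 2^22 = 4194304
Proper subsets exclude the set itself: 2^n - 1
= 4194304 - 1
= 4194303

Number of proper subsets = 4194303


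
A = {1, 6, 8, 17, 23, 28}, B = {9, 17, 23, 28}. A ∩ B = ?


A ∩ B = elements in both A and B
A = {1, 6, 8, 17, 23, 28}
B = {9, 17, 23, 28}
A ∩ B = {17, 23, 28}

A ∩ B = {17, 23, 28}


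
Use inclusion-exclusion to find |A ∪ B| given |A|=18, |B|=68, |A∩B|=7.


|A ∪ B| = |A| + |B| - |A ∩ B|
= 18 + 68 - 7
= 79

|A ∪ B| = 79


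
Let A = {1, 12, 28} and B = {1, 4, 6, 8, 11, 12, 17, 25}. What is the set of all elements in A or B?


A ∪ B = all elements in A or B (or both)
A = {1, 12, 28}
B = {1, 4, 6, 8, 11, 12, 17, 25}
A ∪ B = {1, 4, 6, 8, 11, 12, 17, 25, 28}

A ∪ B = {1, 4, 6, 8, 11, 12, 17, 25, 28}


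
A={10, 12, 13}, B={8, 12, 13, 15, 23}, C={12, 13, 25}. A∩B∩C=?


A ∩ B = {12, 13}
(A ∩ B) ∩ C = {12, 13}

A ∩ B ∩ C = {12, 13}


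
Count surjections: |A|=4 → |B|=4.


n = |A| = 4, k = |B| = 4. Surjections via inclusion-exclusion:
S(n,k) = Σ(-1)^i × C(k,i) × (k-i)^n, i=0 to k
i=0: (-1)^0×C(4,0)×4^4 = 256
i=1: (-1)^1×C(4,1)×3^4 = -324
i=2: (-1)^2×C(4,2)×2^4 = 96
i=3: (-1)^3×C(4,3)×1^4 = -4
i=4: (-1)^4×C(4,4)×0^4 = 0
Total = 24

Number of surjections = 24


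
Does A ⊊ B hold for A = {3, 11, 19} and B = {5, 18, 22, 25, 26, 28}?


A ⊂ B requires: A ⊆ B AND A ≠ B.
A ⊆ B? No
A ⊄ B, so A is not a proper subset.

No, A is not a proper subset of B


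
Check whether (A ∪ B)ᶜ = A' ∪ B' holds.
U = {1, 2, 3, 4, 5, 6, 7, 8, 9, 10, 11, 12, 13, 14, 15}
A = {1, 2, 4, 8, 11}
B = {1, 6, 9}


LHS: A ∪ B = {1, 2, 4, 6, 8, 9, 11}
(A ∪ B)' = U \ (A ∪ B) = {3, 5, 7, 10, 12, 13, 14, 15}
A' = {3, 5, 6, 7, 9, 10, 12, 13, 14, 15}, B' = {2, 3, 4, 5, 7, 8, 10, 11, 12, 13, 14, 15}
Claimed RHS: A' ∪ B' = {2, 3, 4, 5, 6, 7, 8, 9, 10, 11, 12, 13, 14, 15}
Identity is INVALID: LHS = {3, 5, 7, 10, 12, 13, 14, 15} but the RHS claimed here equals {2, 3, 4, 5, 6, 7, 8, 9, 10, 11, 12, 13, 14, 15}. The correct form is (A ∪ B)' = A' ∩ B'.

Identity is invalid: (A ∪ B)' = {3, 5, 7, 10, 12, 13, 14, 15} but A' ∪ B' = {2, 3, 4, 5, 6, 7, 8, 9, 10, 11, 12, 13, 14, 15}. The correct De Morgan law is (A ∪ B)' = A' ∩ B'.


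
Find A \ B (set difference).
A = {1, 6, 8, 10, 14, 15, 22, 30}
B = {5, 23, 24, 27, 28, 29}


A \ B = elements in A but not in B
A = {1, 6, 8, 10, 14, 15, 22, 30}
B = {5, 23, 24, 27, 28, 29}
Remove from A any elements in B
A \ B = {1, 6, 8, 10, 14, 15, 22, 30}

A \ B = {1, 6, 8, 10, 14, 15, 22, 30}


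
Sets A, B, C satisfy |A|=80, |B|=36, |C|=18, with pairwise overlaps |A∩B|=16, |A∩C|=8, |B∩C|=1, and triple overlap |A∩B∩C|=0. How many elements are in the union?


|A∪B∪C| = |A|+|B|+|C| - |A∩B|-|A∩C|-|B∩C| + |A∩B∩C|
= 80+36+18 - 16-8-1 + 0
= 134 - 25 + 0
= 109

|A ∪ B ∪ C| = 109


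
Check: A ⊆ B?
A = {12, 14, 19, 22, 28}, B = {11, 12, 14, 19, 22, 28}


A ⊆ B means every element of A is in B.
All elements of A are in B.
So A ⊆ B.

Yes, A ⊆ B


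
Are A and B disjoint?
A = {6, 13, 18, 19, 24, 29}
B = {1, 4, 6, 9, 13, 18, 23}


Disjoint means A ∩ B = ∅.
A ∩ B = {6, 13, 18}
A ∩ B ≠ ∅, so A and B are NOT disjoint.

No, A and B are not disjoint (A ∩ B = {6, 13, 18})


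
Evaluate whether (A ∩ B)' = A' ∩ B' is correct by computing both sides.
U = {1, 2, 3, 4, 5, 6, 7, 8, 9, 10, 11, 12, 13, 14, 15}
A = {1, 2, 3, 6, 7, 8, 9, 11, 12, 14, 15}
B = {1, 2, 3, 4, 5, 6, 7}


LHS: A ∩ B = {1, 2, 3, 6, 7}
(A ∩ B)' = U \ (A ∩ B) = {4, 5, 8, 9, 10, 11, 12, 13, 14, 15}
A' = {4, 5, 10, 13}, B' = {8, 9, 10, 11, 12, 13, 14, 15}
Claimed RHS: A' ∩ B' = {10, 13}
Identity is INVALID: LHS = {4, 5, 8, 9, 10, 11, 12, 13, 14, 15} but the RHS claimed here equals {10, 13}. The correct form is (A ∩ B)' = A' ∪ B'.

Identity is invalid: (A ∩ B)' = {4, 5, 8, 9, 10, 11, 12, 13, 14, 15} but A' ∩ B' = {10, 13}. The correct De Morgan law is (A ∩ B)' = A' ∪ B'.


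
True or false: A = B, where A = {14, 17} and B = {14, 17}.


Two sets are equal iff they have exactly the same elements.
A = {14, 17}
B = {14, 17}
Same elements → A = B

Yes, A = B


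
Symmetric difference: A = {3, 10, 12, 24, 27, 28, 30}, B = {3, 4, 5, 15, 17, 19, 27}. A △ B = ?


A △ B = (A \ B) ∪ (B \ A) = elements in exactly one of A or B
A \ B = {10, 12, 24, 28, 30}
B \ A = {4, 5, 15, 17, 19}
A △ B = {4, 5, 10, 12, 15, 17, 19, 24, 28, 30}

A △ B = {4, 5, 10, 12, 15, 17, 19, 24, 28, 30}


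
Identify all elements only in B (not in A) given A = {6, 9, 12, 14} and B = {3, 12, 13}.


A = {6, 9, 12, 14}
B = {3, 12, 13}
Region: only in B (not in A)
Elements: {3, 13}

Elements only in B (not in A): {3, 13}


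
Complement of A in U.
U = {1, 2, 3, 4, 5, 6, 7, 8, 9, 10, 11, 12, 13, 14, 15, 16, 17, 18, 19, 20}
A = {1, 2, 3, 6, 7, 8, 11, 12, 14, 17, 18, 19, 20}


Aᶜ = U \ A = elements in U but not in A
U = {1, 2, 3, 4, 5, 6, 7, 8, 9, 10, 11, 12, 13, 14, 15, 16, 17, 18, 19, 20}
A = {1, 2, 3, 6, 7, 8, 11, 12, 14, 17, 18, 19, 20}
Aᶜ = {4, 5, 9, 10, 13, 15, 16}

Aᶜ = {4, 5, 9, 10, 13, 15, 16}


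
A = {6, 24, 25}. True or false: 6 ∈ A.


A = {6, 24, 25}
Checking if 6 is in A
6 is in A → True

6 ∈ A


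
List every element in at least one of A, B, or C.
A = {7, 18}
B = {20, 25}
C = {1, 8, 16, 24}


A ∪ B = {7, 18, 20, 25}
(A ∪ B) ∪ C = {1, 7, 8, 16, 18, 20, 24, 25}

A ∪ B ∪ C = {1, 7, 8, 16, 18, 20, 24, 25}


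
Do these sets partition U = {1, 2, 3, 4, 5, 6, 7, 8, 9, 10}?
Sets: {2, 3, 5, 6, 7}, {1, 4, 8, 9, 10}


A partition requires: (1) non-empty parts, (2) pairwise disjoint, (3) union = U
Parts: {2, 3, 5, 6, 7}, {1, 4, 8, 9, 10}
Union of parts: {1, 2, 3, 4, 5, 6, 7, 8, 9, 10}
U = {1, 2, 3, 4, 5, 6, 7, 8, 9, 10}
All non-empty? True
Pairwise disjoint? True
Covers U? True

Yes, valid partition


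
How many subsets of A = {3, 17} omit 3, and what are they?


A subset of A that omits 3 is a subset of A \ {3}, so there are 2^(n-1) = 2^1 = 2 of them.
Subsets excluding 3: ∅, {17}

Subsets excluding 3 (2 total): ∅, {17}


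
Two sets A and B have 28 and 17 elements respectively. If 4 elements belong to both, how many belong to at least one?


|A ∪ B| = |A| + |B| - |A ∩ B|
= 28 + 17 - 4
= 41

|A ∪ B| = 41


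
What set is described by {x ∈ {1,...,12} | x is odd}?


Checking each candidate:
Condition: odd numbers in {1,...,12}
Result = {1, 3, 5, 7, 9, 11}

{1, 3, 5, 7, 9, 11}


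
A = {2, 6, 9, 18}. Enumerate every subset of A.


|A| = 4, so |P(A)| = 2^4 = 16
Enumerate subsets by cardinality (0 to 4):
∅, {2}, {6}, {9}, {18}, {2, 6}, {2, 9}, {2, 18}, {6, 9}, {6, 18}, {9, 18}, {2, 6, 9}, {2, 6, 18}, {2, 9, 18}, {6, 9, 18}, {2, 6, 9, 18}

P(A) has 16 subsets: ∅, {2}, {6}, {9}, {18}, {2, 6}, {2, 9}, {2, 18}, {6, 9}, {6, 18}, {9, 18}, {2, 6, 9}, {2, 6, 18}, {2, 9, 18}, {6, 9, 18}, {2, 6, 9, 18}


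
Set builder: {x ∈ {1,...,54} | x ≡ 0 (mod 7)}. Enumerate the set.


Checking each candidate:
Condition: x in {1,...,54} with x ≡ 0 (mod 7)
Result = {7, 14, 21, 28, 35, 42, 49}

{7, 14, 21, 28, 35, 42, 49}


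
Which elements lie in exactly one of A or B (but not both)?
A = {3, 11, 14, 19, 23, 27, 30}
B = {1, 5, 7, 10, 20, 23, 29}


A △ B = (A \ B) ∪ (B \ A) = elements in exactly one of A or B
A \ B = {3, 11, 14, 19, 27, 30}
B \ A = {1, 5, 7, 10, 20, 29}
A △ B = {1, 3, 5, 7, 10, 11, 14, 19, 20, 27, 29, 30}

A △ B = {1, 3, 5, 7, 10, 11, 14, 19, 20, 27, 29, 30}


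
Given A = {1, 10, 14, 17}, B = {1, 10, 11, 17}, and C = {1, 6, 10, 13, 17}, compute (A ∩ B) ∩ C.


A ∩ B = {1, 10, 17}
(A ∩ B) ∩ C = {1, 10, 17}

A ∩ B ∩ C = {1, 10, 17}


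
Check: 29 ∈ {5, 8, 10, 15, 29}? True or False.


A = {5, 8, 10, 15, 29}
Checking if 29 is in A
29 is in A → True

29 ∈ A


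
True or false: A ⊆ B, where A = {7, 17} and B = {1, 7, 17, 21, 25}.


A ⊆ B means every element of A is in B.
All elements of A are in B.
So A ⊆ B.

Yes, A ⊆ B


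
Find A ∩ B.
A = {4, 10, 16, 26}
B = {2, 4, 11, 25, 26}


A ∩ B = elements in both A and B
A = {4, 10, 16, 26}
B = {2, 4, 11, 25, 26}
A ∩ B = {4, 26}

A ∩ B = {4, 26}


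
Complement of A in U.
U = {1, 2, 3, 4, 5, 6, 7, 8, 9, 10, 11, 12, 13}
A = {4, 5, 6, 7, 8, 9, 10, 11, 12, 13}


Aᶜ = U \ A = elements in U but not in A
U = {1, 2, 3, 4, 5, 6, 7, 8, 9, 10, 11, 12, 13}
A = {4, 5, 6, 7, 8, 9, 10, 11, 12, 13}
Aᶜ = {1, 2, 3}

Aᶜ = {1, 2, 3}


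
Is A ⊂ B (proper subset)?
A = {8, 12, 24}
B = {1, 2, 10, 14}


A ⊂ B requires: A ⊆ B AND A ≠ B.
A ⊆ B? No
A ⊄ B, so A is not a proper subset.

No, A is not a proper subset of B


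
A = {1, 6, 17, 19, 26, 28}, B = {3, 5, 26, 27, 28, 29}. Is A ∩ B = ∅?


Disjoint means A ∩ B = ∅.
A ∩ B = {26, 28}
A ∩ B ≠ ∅, so A and B are NOT disjoint.

No, A and B are not disjoint (A ∩ B = {26, 28})


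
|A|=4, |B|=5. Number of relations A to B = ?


A relation from A to B is any subset of A × B.
|A × B| = 4 × 5 = 20
# relations = 2^|A × B| = 2^20 = 1048576

Number of relations = 1048576


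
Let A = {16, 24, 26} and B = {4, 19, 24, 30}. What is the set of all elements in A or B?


A ∪ B = all elements in A or B (or both)
A = {16, 24, 26}
B = {4, 19, 24, 30}
A ∪ B = {4, 16, 19, 24, 26, 30}

A ∪ B = {4, 16, 19, 24, 26, 30}


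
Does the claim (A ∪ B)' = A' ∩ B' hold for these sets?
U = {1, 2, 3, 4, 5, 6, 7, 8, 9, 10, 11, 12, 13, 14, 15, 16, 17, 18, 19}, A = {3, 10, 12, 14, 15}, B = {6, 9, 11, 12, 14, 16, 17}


LHS: A ∪ B = {3, 6, 9, 10, 11, 12, 14, 15, 16, 17}
(A ∪ B)' = U \ (A ∪ B) = {1, 2, 4, 5, 7, 8, 13, 18, 19}
A' = {1, 2, 4, 5, 6, 7, 8, 9, 11, 13, 16, 17, 18, 19}, B' = {1, 2, 3, 4, 5, 7, 8, 10, 13, 15, 18, 19}
Claimed RHS: A' ∩ B' = {1, 2, 4, 5, 7, 8, 13, 18, 19}
Identity is VALID: LHS = RHS = {1, 2, 4, 5, 7, 8, 13, 18, 19} ✓

Identity is valid. (A ∪ B)' = A' ∩ B' = {1, 2, 4, 5, 7, 8, 13, 18, 19}


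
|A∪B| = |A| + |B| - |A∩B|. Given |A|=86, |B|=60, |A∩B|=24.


|A ∪ B| = |A| + |B| - |A ∩ B|
= 86 + 60 - 24
= 122

|A ∪ B| = 122


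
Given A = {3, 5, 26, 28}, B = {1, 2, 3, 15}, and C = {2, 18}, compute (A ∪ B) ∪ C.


A ∪ B = {1, 2, 3, 5, 15, 26, 28}
(A ∪ B) ∪ C = {1, 2, 3, 5, 15, 18, 26, 28}

A ∪ B ∪ C = {1, 2, 3, 5, 15, 18, 26, 28}


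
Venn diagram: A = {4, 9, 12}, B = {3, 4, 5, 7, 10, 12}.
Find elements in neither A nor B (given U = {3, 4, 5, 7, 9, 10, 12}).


A = {4, 9, 12}
B = {3, 4, 5, 7, 10, 12}
Region: in neither A nor B (given U = {3, 4, 5, 7, 9, 10, 12})
Elements: ∅

Elements in neither A nor B (given U = {3, 4, 5, 7, 9, 10, 12}): ∅


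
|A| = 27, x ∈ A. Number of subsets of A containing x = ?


Subsets of A containing x correspond to subsets of A \ {x}, which has 26 elements.
Count = 2^(n-1) = 2^26
= 67108864

Number of subsets containing x = 67108864


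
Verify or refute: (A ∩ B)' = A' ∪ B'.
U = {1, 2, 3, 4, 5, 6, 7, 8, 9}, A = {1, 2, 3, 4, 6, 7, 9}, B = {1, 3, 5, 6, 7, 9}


LHS: A ∩ B = {1, 3, 6, 7, 9}
(A ∩ B)' = U \ (A ∩ B) = {2, 4, 5, 8}
A' = {5, 8}, B' = {2, 4, 8}
Claimed RHS: A' ∪ B' = {2, 4, 5, 8}
Identity is VALID: LHS = RHS = {2, 4, 5, 8} ✓

Identity is valid. (A ∩ B)' = A' ∪ B' = {2, 4, 5, 8}


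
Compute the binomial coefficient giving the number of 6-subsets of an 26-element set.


C(n,k) = n! / (k!(n-k)!)
C(26,6) = 26! / (6!20!)
= 230230

C(26,6) = 230230


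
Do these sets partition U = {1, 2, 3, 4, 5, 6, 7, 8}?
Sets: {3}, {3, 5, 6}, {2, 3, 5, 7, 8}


A partition requires: (1) non-empty parts, (2) pairwise disjoint, (3) union = U
Parts: {3}, {3, 5, 6}, {2, 3, 5, 7, 8}
Union of parts: {2, 3, 5, 6, 7, 8}
U = {1, 2, 3, 4, 5, 6, 7, 8}
All non-empty? True
Pairwise disjoint? False
Covers U? False

No, not a valid partition


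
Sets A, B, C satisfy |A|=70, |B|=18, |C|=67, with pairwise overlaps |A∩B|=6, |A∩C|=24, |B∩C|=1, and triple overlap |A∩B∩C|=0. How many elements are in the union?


|A∪B∪C| = |A|+|B|+|C| - |A∩B|-|A∩C|-|B∩C| + |A∩B∩C|
= 70+18+67 - 6-24-1 + 0
= 155 - 31 + 0
= 124

|A ∪ B ∪ C| = 124


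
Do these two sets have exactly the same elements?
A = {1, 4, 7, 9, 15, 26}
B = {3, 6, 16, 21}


Two sets are equal iff they have exactly the same elements.
A = {1, 4, 7, 9, 15, 26}
B = {3, 6, 16, 21}
Differences: {1, 3, 4, 6, 7, 9, 15, 16, 21, 26}
A ≠ B

No, A ≠ B


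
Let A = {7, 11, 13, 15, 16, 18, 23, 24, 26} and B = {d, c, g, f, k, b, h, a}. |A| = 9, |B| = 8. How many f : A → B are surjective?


n = |A| = 9, k = |B| = 8. Surjections via inclusion-exclusion:
S(n,k) = Σ(-1)^i × C(k,i) × (k-i)^n, i=0 to k
i=0: (-1)^0×C(8,0)×8^9 = 134217728
i=1: (-1)^1×C(8,1)×7^9 = -322828856
i=2: (-1)^2×C(8,2)×6^9 = 282175488
i=3: (-1)^3×C(8,3)×5^9 = -109375000
i=4: (-1)^4×C(8,4)×4^9 = 18350080
i=5: (-1)^5×C(8,5)×3^9 = -1102248
i=6: (-1)^6×C(8,6)×2^9 = 14336
i=7: (-1)^7×C(8,7)×1^9 = -8
i=8: (-1)^8×C(8,8)×0^9 = 0
Total = 1451520

Number of surjections = 1451520


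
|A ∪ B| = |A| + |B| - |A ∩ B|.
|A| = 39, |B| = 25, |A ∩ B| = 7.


|A ∪ B| = |A| + |B| - |A ∩ B|
= 39 + 25 - 7
= 57

|A ∪ B| = 57


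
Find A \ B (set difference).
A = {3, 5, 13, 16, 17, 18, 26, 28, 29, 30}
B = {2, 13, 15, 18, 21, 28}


A \ B = elements in A but not in B
A = {3, 5, 13, 16, 17, 18, 26, 28, 29, 30}
B = {2, 13, 15, 18, 21, 28}
Remove from A any elements in B
A \ B = {3, 5, 16, 17, 26, 29, 30}

A \ B = {3, 5, 16, 17, 26, 29, 30}


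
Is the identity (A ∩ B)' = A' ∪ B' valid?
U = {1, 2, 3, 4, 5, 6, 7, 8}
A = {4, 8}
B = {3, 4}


LHS: A ∩ B = {4}
(A ∩ B)' = U \ (A ∩ B) = {1, 2, 3, 5, 6, 7, 8}
A' = {1, 2, 3, 5, 6, 7}, B' = {1, 2, 5, 6, 7, 8}
Claimed RHS: A' ∪ B' = {1, 2, 3, 5, 6, 7, 8}
Identity is VALID: LHS = RHS = {1, 2, 3, 5, 6, 7, 8} ✓

Identity is valid. (A ∩ B)' = A' ∪ B' = {1, 2, 3, 5, 6, 7, 8}


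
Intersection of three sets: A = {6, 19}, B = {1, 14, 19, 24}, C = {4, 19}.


A ∩ B = {19}
(A ∩ B) ∩ C = {19}

A ∩ B ∩ C = {19}


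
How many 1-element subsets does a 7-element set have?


C(n,k) = n! / (k!(n-k)!)
C(7,1) = 7! / (1!6!)
= 7

C(7,1) = 7


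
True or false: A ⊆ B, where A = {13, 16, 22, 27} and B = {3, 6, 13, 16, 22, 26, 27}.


A ⊆ B means every element of A is in B.
All elements of A are in B.
So A ⊆ B.

Yes, A ⊆ B


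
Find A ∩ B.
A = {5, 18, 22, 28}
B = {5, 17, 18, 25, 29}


A ∩ B = elements in both A and B
A = {5, 18, 22, 28}
B = {5, 17, 18, 25, 29}
A ∩ B = {5, 18}

A ∩ B = {5, 18}


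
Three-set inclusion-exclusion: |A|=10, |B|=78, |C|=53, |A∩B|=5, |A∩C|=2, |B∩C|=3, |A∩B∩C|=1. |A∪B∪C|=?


|A∪B∪C| = |A|+|B|+|C| - |A∩B|-|A∩C|-|B∩C| + |A∩B∩C|
= 10+78+53 - 5-2-3 + 1
= 141 - 10 + 1
= 132

|A ∪ B ∪ C| = 132


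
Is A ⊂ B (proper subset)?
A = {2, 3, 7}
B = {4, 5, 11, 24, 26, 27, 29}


A ⊂ B requires: A ⊆ B AND A ≠ B.
A ⊆ B? No
A ⊄ B, so A is not a proper subset.

No, A is not a proper subset of B


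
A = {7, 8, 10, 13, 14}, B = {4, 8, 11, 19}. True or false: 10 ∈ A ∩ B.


A = {7, 8, 10, 13, 14}, B = {4, 8, 11, 19}
A ∩ B = elements in both A and B
A ∩ B = {8}
Checking if 10 ∈ A ∩ B
10 is not in A ∩ B → False

10 ∉ A ∩ B


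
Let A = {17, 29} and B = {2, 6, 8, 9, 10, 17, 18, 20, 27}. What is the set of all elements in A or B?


A ∪ B = all elements in A or B (or both)
A = {17, 29}
B = {2, 6, 8, 9, 10, 17, 18, 20, 27}
A ∪ B = {2, 6, 8, 9, 10, 17, 18, 20, 27, 29}

A ∪ B = {2, 6, 8, 9, 10, 17, 18, 20, 27, 29}


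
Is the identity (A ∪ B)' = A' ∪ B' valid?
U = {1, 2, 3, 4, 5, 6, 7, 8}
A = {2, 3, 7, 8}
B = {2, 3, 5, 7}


LHS: A ∪ B = {2, 3, 5, 7, 8}
(A ∪ B)' = U \ (A ∪ B) = {1, 4, 6}
A' = {1, 4, 5, 6}, B' = {1, 4, 6, 8}
Claimed RHS: A' ∪ B' = {1, 4, 5, 6, 8}
Identity is INVALID: LHS = {1, 4, 6} but the RHS claimed here equals {1, 4, 5, 6, 8}. The correct form is (A ∪ B)' = A' ∩ B'.

Identity is invalid: (A ∪ B)' = {1, 4, 6} but A' ∪ B' = {1, 4, 5, 6, 8}. The correct De Morgan law is (A ∪ B)' = A' ∩ B'.


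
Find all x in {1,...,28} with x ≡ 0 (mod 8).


Checking each candidate:
Condition: x in {1,...,28} with x ≡ 0 (mod 8)
Result = {8, 16, 24}

{8, 16, 24}


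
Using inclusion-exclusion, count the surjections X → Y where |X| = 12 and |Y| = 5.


n = |X| = 12, k = |Y| = 5. Surjections via inclusion-exclusion:
S(n,k) = Σ(-1)^i × C(k,i) × (k-i)^n, i=0 to k
i=0: (-1)^0×C(5,0)×5^12 = 244140625
i=1: (-1)^1×C(5,1)×4^12 = -83886080
i=2: (-1)^2×C(5,2)×3^12 = 5314410
i=3: (-1)^3×C(5,3)×2^12 = -40960
i=4: (-1)^4×C(5,4)×1^12 = 5
i=5: (-1)^5×C(5,5)×0^12 = 0
Total = 165528000

Number of surjections = 165528000


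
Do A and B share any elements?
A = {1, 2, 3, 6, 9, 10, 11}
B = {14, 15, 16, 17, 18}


Disjoint means A ∩ B = ∅.
A ∩ B = ∅
A ∩ B = ∅, so A and B are disjoint.

No — A and B share no elements (A ∩ B = ∅), so they are disjoint


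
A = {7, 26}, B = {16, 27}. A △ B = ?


A △ B = (A \ B) ∪ (B \ A) = elements in exactly one of A or B
A \ B = {7, 26}
B \ A = {16, 27}
A △ B = {7, 16, 26, 27}

A △ B = {7, 16, 26, 27}


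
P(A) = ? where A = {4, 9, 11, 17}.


|A| = 4, so |P(A)| = 2^4 = 16
Enumerate subsets by cardinality (0 to 4):
∅, {4}, {9}, {11}, {17}, {4, 9}, {4, 11}, {4, 17}, {9, 11}, {9, 17}, {11, 17}, {4, 9, 11}, {4, 9, 17}, {4, 11, 17}, {9, 11, 17}, {4, 9, 11, 17}

P(A) has 16 subsets: ∅, {4}, {9}, {11}, {17}, {4, 9}, {4, 11}, {4, 17}, {9, 11}, {9, 17}, {11, 17}, {4, 9, 11}, {4, 9, 17}, {4, 11, 17}, {9, 11, 17}, {4, 9, 11, 17}


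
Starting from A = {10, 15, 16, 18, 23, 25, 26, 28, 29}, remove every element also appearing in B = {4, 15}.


A \ B = elements in A but not in B
A = {10, 15, 16, 18, 23, 25, 26, 28, 29}
B = {4, 15}
Remove from A any elements in B
A \ B = {10, 16, 18, 23, 25, 26, 28, 29}

A \ B = {10, 16, 18, 23, 25, 26, 28, 29}


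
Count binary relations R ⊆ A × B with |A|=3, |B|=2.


A relation from A to B is any subset of A × B.
|A × B| = 3 × 2 = 6
# relations = 2^|A × B| = 2^6 = 64

Number of relations = 64


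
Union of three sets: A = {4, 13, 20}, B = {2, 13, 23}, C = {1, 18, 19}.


A ∪ B = {2, 4, 13, 20, 23}
(A ∪ B) ∪ C = {1, 2, 4, 13, 18, 19, 20, 23}

A ∪ B ∪ C = {1, 2, 4, 13, 18, 19, 20, 23}


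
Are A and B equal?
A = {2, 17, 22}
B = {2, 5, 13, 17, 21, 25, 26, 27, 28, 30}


Two sets are equal iff they have exactly the same elements.
A = {2, 17, 22}
B = {2, 5, 13, 17, 21, 25, 26, 27, 28, 30}
Differences: {5, 13, 21, 22, 25, 26, 27, 28, 30}
A ≠ B

No, A ≠ B


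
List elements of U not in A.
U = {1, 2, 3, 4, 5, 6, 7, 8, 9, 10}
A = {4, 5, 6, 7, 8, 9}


Aᶜ = U \ A = elements in U but not in A
U = {1, 2, 3, 4, 5, 6, 7, 8, 9, 10}
A = {4, 5, 6, 7, 8, 9}
Aᶜ = {1, 2, 3, 10}

Aᶜ = {1, 2, 3, 10}


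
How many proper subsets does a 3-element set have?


Total subsets = 2^n = 2^3 = 8
Proper subsets exclude the set itself: 2^n - 1
= 8 - 1
= 7

Number of proper subsets = 7


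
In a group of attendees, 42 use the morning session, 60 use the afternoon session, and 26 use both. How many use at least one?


|A ∪ B| = |A| + |B| - |A ∩ B|
= 42 + 60 - 26
= 76

|A ∪ B| = 76


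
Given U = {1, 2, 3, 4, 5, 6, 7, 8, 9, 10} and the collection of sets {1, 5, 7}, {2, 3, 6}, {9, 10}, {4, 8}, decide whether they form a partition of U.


A partition requires: (1) non-empty parts, (2) pairwise disjoint, (3) union = U
Parts: {1, 5, 7}, {2, 3, 6}, {9, 10}, {4, 8}
Union of parts: {1, 2, 3, 4, 5, 6, 7, 8, 9, 10}
U = {1, 2, 3, 4, 5, 6, 7, 8, 9, 10}
All non-empty? True
Pairwise disjoint? True
Covers U? True

Yes, valid partition


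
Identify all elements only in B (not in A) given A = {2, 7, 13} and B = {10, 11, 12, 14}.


A = {2, 7, 13}
B = {10, 11, 12, 14}
Region: only in B (not in A)
Elements: {10, 11, 12, 14}

Elements only in B (not in A): {10, 11, 12, 14}


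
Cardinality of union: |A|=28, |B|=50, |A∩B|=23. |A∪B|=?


|A ∪ B| = |A| + |B| - |A ∩ B|
= 28 + 50 - 23
= 55

|A ∪ B| = 55


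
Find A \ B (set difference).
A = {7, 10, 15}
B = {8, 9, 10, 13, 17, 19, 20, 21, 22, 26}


A \ B = elements in A but not in B
A = {7, 10, 15}
B = {8, 9, 10, 13, 17, 19, 20, 21, 22, 26}
Remove from A any elements in B
A \ B = {7, 15}

A \ B = {7, 15}


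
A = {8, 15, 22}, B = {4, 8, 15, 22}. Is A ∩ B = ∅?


Disjoint means A ∩ B = ∅.
A ∩ B = {8, 15, 22}
A ∩ B ≠ ∅, so A and B are NOT disjoint.

No, A and B are not disjoint (A ∩ B = {8, 15, 22})


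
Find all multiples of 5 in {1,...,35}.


Checking each candidate:
Condition: multiples of 5 in {1,...,35}
Result = {5, 10, 15, 20, 25, 30, 35}

{5, 10, 15, 20, 25, 30, 35}


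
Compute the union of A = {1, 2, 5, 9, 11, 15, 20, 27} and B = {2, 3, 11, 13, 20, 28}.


A ∪ B = all elements in A or B (or both)
A = {1, 2, 5, 9, 11, 15, 20, 27}
B = {2, 3, 11, 13, 20, 28}
A ∪ B = {1, 2, 3, 5, 9, 11, 13, 15, 20, 27, 28}

A ∪ B = {1, 2, 3, 5, 9, 11, 13, 15, 20, 27, 28}


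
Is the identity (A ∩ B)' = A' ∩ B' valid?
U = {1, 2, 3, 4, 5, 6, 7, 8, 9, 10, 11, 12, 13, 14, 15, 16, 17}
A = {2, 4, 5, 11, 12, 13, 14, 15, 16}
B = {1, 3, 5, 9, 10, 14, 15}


LHS: A ∩ B = {5, 14, 15}
(A ∩ B)' = U \ (A ∩ B) = {1, 2, 3, 4, 6, 7, 8, 9, 10, 11, 12, 13, 16, 17}
A' = {1, 3, 6, 7, 8, 9, 10, 17}, B' = {2, 4, 6, 7, 8, 11, 12, 13, 16, 17}
Claimed RHS: A' ∩ B' = {6, 7, 8, 17}
Identity is INVALID: LHS = {1, 2, 3, 4, 6, 7, 8, 9, 10, 11, 12, 13, 16, 17} but the RHS claimed here equals {6, 7, 8, 17}. The correct form is (A ∩ B)' = A' ∪ B'.

Identity is invalid: (A ∩ B)' = {1, 2, 3, 4, 6, 7, 8, 9, 10, 11, 12, 13, 16, 17} but A' ∩ B' = {6, 7, 8, 17}. The correct De Morgan law is (A ∩ B)' = A' ∪ B'.


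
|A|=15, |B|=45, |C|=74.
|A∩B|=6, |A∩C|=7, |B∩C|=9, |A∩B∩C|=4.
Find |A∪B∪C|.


|A∪B∪C| = |A|+|B|+|C| - |A∩B|-|A∩C|-|B∩C| + |A∩B∩C|
= 15+45+74 - 6-7-9 + 4
= 134 - 22 + 4
= 116

|A ∪ B ∪ C| = 116


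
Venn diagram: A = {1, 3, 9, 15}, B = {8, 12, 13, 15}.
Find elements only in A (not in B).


A = {1, 3, 9, 15}
B = {8, 12, 13, 15}
Region: only in A (not in B)
Elements: {1, 3, 9}

Elements only in A (not in B): {1, 3, 9}


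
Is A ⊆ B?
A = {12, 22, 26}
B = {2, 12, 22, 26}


A ⊆ B means every element of A is in B.
All elements of A are in B.
So A ⊆ B.

Yes, A ⊆ B


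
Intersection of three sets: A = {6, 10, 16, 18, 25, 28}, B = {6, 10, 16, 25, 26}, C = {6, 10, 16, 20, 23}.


A ∩ B = {6, 10, 16, 25}
(A ∩ B) ∩ C = {6, 10, 16}

A ∩ B ∩ C = {6, 10, 16}


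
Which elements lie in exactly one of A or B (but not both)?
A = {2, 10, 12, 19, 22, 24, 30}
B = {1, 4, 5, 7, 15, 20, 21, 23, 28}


A △ B = (A \ B) ∪ (B \ A) = elements in exactly one of A or B
A \ B = {2, 10, 12, 19, 22, 24, 30}
B \ A = {1, 4, 5, 7, 15, 20, 21, 23, 28}
A △ B = {1, 2, 4, 5, 7, 10, 12, 15, 19, 20, 21, 22, 23, 24, 28, 30}

A △ B = {1, 2, 4, 5, 7, 10, 12, 15, 19, 20, 21, 22, 23, 24, 28, 30}


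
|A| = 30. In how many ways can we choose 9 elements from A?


C(n,k) = n! / (k!(n-k)!)
C(30,9) = 30! / (9!21!)
= 14307150

C(30,9) = 14307150


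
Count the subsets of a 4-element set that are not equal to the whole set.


Total subsets = 2^n = 2^4 = 16
Proper subsets exclude the set itself: 2^n - 1
= 16 - 1
= 15

Number of proper subsets = 15


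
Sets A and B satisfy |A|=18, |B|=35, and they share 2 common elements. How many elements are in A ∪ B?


|A ∪ B| = |A| + |B| - |A ∩ B|
= 18 + 35 - 2
= 51

|A ∪ B| = 51


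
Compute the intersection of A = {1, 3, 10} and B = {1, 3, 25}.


A ∩ B = elements in both A and B
A = {1, 3, 10}
B = {1, 3, 25}
A ∩ B = {1, 3}

A ∩ B = {1, 3}


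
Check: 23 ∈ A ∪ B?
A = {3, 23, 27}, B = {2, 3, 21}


A = {3, 23, 27}, B = {2, 3, 21}
A ∪ B = all elements in A or B
A ∪ B = {2, 3, 21, 23, 27}
Checking if 23 ∈ A ∪ B
23 is in A ∪ B → True

23 ∈ A ∪ B


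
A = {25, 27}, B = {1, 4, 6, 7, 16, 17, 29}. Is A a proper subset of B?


A ⊂ B requires: A ⊆ B AND A ≠ B.
A ⊆ B? No
A ⊄ B, so A is not a proper subset.

No, A is not a proper subset of B


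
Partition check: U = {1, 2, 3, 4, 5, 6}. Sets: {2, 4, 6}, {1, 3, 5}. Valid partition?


A partition requires: (1) non-empty parts, (2) pairwise disjoint, (3) union = U
Parts: {2, 4, 6}, {1, 3, 5}
Union of parts: {1, 2, 3, 4, 5, 6}
U = {1, 2, 3, 4, 5, 6}
All non-empty? True
Pairwise disjoint? True
Covers U? True

Yes, valid partition


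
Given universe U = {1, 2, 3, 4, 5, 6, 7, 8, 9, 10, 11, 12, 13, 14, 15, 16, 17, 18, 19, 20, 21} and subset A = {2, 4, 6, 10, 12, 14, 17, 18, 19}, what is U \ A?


Aᶜ = U \ A = elements in U but not in A
U = {1, 2, 3, 4, 5, 6, 7, 8, 9, 10, 11, 12, 13, 14, 15, 16, 17, 18, 19, 20, 21}
A = {2, 4, 6, 10, 12, 14, 17, 18, 19}
Aᶜ = {1, 3, 5, 7, 8, 9, 11, 13, 15, 16, 20, 21}

Aᶜ = {1, 3, 5, 7, 8, 9, 11, 13, 15, 16, 20, 21}


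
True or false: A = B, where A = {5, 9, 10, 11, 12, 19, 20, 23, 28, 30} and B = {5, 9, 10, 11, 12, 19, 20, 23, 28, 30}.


Two sets are equal iff they have exactly the same elements.
A = {5, 9, 10, 11, 12, 19, 20, 23, 28, 30}
B = {5, 9, 10, 11, 12, 19, 20, 23, 28, 30}
Same elements → A = B

Yes, A = B


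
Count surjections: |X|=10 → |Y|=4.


n = |X| = 10, k = |Y| = 4. Surjections via inclusion-exclusion:
S(n,k) = Σ(-1)^i × C(k,i) × (k-i)^n, i=0 to k
i=0: (-1)^0×C(4,0)×4^10 = 1048576
i=1: (-1)^1×C(4,1)×3^10 = -236196
i=2: (-1)^2×C(4,2)×2^10 = 6144
i=3: (-1)^3×C(4,3)×1^10 = -4
i=4: (-1)^4×C(4,4)×0^10 = 0
Total = 818520

Number of surjections = 818520


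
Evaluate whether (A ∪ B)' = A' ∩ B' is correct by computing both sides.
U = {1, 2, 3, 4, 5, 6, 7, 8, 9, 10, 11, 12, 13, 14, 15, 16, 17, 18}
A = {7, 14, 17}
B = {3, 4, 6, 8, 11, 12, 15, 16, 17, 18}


LHS: A ∪ B = {3, 4, 6, 7, 8, 11, 12, 14, 15, 16, 17, 18}
(A ∪ B)' = U \ (A ∪ B) = {1, 2, 5, 9, 10, 13}
A' = {1, 2, 3, 4, 5, 6, 8, 9, 10, 11, 12, 13, 15, 16, 18}, B' = {1, 2, 5, 7, 9, 10, 13, 14}
Claimed RHS: A' ∩ B' = {1, 2, 5, 9, 10, 13}
Identity is VALID: LHS = RHS = {1, 2, 5, 9, 10, 13} ✓

Identity is valid. (A ∪ B)' = A' ∩ B' = {1, 2, 5, 9, 10, 13}


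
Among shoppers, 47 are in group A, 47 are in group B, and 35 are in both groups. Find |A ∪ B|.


|A ∪ B| = |A| + |B| - |A ∩ B|
= 47 + 47 - 35
= 59

|A ∪ B| = 59


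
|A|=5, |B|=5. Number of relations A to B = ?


A relation from A to B is any subset of A × B.
|A × B| = 5 × 5 = 25
# relations = 2^|A × B| = 2^25 = 33554432

Number of relations = 33554432


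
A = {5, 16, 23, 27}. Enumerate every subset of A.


|A| = 4, so |P(A)| = 2^4 = 16
Enumerate subsets by cardinality (0 to 4):
∅, {5}, {16}, {23}, {27}, {5, 16}, {5, 23}, {5, 27}, {16, 23}, {16, 27}, {23, 27}, {5, 16, 23}, {5, 16, 27}, {5, 23, 27}, {16, 23, 27}, {5, 16, 23, 27}

P(A) has 16 subsets: ∅, {5}, {16}, {23}, {27}, {5, 16}, {5, 23}, {5, 27}, {16, 23}, {16, 27}, {23, 27}, {5, 16, 23}, {5, 16, 27}, {5, 23, 27}, {16, 23, 27}, {5, 16, 23, 27}
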